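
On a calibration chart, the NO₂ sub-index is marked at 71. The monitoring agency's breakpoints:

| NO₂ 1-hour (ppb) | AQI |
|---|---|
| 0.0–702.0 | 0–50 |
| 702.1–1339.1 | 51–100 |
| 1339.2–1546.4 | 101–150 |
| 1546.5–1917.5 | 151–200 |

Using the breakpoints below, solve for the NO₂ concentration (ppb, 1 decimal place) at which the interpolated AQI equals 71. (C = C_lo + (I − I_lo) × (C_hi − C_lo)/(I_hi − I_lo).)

962.1

AQI 71 lies in the 51–100 band, which corresponds to 702.1–1339.1 ppb.
C = 702.1 + (71−51)×(1339.1−702.1)/(100−51) = 702.1 + 20×637.0/49 ≈ 962.100 ppb → 962.1 ppb to 1 dp.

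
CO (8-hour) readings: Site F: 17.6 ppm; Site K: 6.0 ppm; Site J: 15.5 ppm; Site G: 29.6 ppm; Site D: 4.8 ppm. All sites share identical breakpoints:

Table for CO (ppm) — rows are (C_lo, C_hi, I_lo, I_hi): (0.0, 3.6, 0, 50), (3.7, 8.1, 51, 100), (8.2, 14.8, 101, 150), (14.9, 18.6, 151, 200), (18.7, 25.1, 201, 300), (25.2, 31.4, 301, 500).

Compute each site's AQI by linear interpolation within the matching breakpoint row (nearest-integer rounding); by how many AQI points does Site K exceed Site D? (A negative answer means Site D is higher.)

Site F: 17.6 lies in 14.9–18.6, so I_lo=151, I_hi=200, C_lo=14.9, C_hi=18.6.
(200−151)/(18.6−14.9) × (17.6−14.9) + 151 = 49/3.7 × 2.7 + 151 ≈ 186.76 → 187.
Site K 6.0: bracket 3.7–8.1 → index 51–100; slope 49/4.4, offset 2.3.
AQI = 51 + 49/4.4·2.3 ≈ 76.61 ⇒ 77.
Site J 15.5: bracket 14.9–18.6 → index 151–200; slope 49/3.7, offset 0.6.
AQI = 151 + 49/3.7·0.6 ≈ 158.95 ⇒ 159.
Site G: row 25.2–31.4 (AQI 301–500). (500−301)·(29.6−25.2)/(31.4−25.2) + 301 = 199·4.4/6.2 + 301 ≈ 442.23 → 442.
Site D: row 3.7–8.1 (AQI 51–100). (100−51)·(4.8−3.7)/(8.1−3.7) + 51 = 49·1.1/4.4 + 51 ≈ 63.25 → 63.
AQIs: Site F=187, Site K=77, Site J=159, Site G=442, Site D=63. Site K (77) − Site D (63) = 14.

14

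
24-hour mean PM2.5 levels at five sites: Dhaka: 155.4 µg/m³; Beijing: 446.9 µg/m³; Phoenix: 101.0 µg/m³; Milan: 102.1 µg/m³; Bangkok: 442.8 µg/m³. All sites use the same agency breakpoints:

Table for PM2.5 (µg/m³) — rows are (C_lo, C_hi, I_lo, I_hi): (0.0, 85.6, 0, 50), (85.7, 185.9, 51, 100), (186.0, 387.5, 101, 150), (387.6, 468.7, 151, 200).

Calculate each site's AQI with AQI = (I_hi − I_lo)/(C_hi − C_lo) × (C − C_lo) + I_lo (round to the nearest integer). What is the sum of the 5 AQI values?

Dhaka: 155.4 lies in 85.7–185.9, so I_lo=51, I_hi=100, C_lo=85.7, C_hi=185.9.
(100−51)/(185.9−85.7) × (155.4−85.7) + 51 = 49/100.2 × 69.7 + 51 ≈ 85.08 → 85.
Beijing: 446.9 ∈ [387.6, 468.7] ↔ index [151, 200].
151 + (446.9−387.6)·(200−151)/(468.7−387.6) = 151 + 59.3·49/81.1 ≈ 186.83, so AQI = 187.
Phoenix 101.0: bracket 85.7–185.9 → index 51–100; slope 49/100.2, offset 15.3.
AQI = 51 + 49/100.2·15.3 ≈ 58.48 ⇒ 58.
Milan: 102.1 lies in 85.7–185.9, so I_lo=51, I_hi=100, C_lo=85.7, C_hi=185.9.
(100−51)/(185.9−85.7) × (102.1−85.7) + 51 = 49/100.2 × 16.4 + 51 ≈ 59.02 → 59.
Bangkok: row 387.6–468.7 (AQI 151–200). (200−151)·(442.8−387.6)/(468.7−387.6) + 151 = 49·55.2/81.1 + 151 ≈ 184.35 → 184.
AQIs: Dhaka=85, Beijing=187, Phoenix=58, Milan=59, Bangkok=184. Sum = 85 + 187 + 58 + 59 + 184 = 573.

573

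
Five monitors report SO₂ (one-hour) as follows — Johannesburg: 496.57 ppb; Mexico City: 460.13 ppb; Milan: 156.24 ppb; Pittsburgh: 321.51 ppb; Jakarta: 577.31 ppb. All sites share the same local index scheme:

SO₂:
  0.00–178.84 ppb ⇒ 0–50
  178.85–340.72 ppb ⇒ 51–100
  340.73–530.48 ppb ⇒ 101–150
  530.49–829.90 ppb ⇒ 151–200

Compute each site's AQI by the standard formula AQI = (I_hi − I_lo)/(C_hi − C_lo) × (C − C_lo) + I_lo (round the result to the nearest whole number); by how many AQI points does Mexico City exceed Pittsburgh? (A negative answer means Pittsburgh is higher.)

38

Johannesburg: 496.57 ∈ [340.73, 530.48] ↔ index [101, 150].
101 + (496.57−340.73)·(150−101)/(530.48−340.73) = 101 + 155.84·49/189.75 ≈ 141.24, so AQI = 141.
Mexico City: row 340.73–530.48 (AQI 101–150). (150−101)·(460.13−340.73)/(530.48−340.73) + 101 = 49·119.40/189.75 + 101 ≈ 131.83 → 132.
Milan: row 0.00–178.84 (AQI 0–50). (50−0)·(156.24−0.00)/(178.84−0.00) + 0 = 50·156.24/178.84 + 0 ≈ 43.68 → 44.
Pittsburgh: row 178.85–340.72 (AQI 51–100). (100−51)·(321.51−178.85)/(340.72−178.85) + 51 = 49·142.66/161.87 + 51 ≈ 94.18 → 94.
Jakarta: 577.31 lies in 530.49–829.90, so I_lo=151, I_hi=200, C_lo=530.49, C_hi=829.90.
(200−151)/(829.90−530.49) × (577.31−530.49) + 151 = 49/299.41 × 46.82 + 151 ≈ 158.66 → 159.
AQIs: Johannesburg=141, Mexico City=132, Milan=44, Pittsburgh=94, Jakarta=159. Mexico City (132) − Pittsburgh (94) = 38.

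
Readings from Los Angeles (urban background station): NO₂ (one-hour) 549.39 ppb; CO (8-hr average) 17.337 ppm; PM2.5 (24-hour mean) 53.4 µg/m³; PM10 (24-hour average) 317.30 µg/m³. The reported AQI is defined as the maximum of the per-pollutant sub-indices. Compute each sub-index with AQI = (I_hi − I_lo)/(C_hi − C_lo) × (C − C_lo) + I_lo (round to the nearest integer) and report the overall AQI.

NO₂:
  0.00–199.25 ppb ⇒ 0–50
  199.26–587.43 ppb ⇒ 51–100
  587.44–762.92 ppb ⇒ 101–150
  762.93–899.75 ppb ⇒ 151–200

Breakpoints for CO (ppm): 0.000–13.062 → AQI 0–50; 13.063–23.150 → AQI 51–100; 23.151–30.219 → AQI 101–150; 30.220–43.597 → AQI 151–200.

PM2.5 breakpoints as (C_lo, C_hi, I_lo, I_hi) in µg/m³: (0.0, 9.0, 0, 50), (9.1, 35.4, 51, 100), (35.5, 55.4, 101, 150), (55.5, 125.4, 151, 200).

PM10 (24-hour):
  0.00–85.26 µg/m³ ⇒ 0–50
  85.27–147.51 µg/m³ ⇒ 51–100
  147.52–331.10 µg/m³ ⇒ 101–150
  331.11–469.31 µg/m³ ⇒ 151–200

NO₂ 549.39: bracket 199.26–587.43 → index 51–100; slope 49/388.17, offset 350.13.
AQI = 51 + 49/388.17·350.13 ≈ 95.20 ⇒ 95.
CO: row 13.063–23.150 (AQI 51–100). (100−51)·(17.337−13.063)/(23.150−13.063) + 51 = 49·4.274/10.087 + 51 ≈ 71.76 → 72.
PM2.5: row 35.5–55.4 (AQI 101–150). (150−101)·(53.4−35.5)/(55.4−35.5) + 101 = 49·17.9/19.9 + 101 ≈ 145.08 → 145.
PM10: 317.30 ∈ [147.52, 331.10] ↔ index [101, 150].
101 + (317.30−147.52)·(150−101)/(331.10−147.52) = 101 + 169.78·49/183.58 ≈ 146.32, so AQI = 146.
Sub-indices: NO₂→95, CO→72, PM2.5→145, PM10→146. Overall AQI = max = 146; dominant pollutant is PM10.

146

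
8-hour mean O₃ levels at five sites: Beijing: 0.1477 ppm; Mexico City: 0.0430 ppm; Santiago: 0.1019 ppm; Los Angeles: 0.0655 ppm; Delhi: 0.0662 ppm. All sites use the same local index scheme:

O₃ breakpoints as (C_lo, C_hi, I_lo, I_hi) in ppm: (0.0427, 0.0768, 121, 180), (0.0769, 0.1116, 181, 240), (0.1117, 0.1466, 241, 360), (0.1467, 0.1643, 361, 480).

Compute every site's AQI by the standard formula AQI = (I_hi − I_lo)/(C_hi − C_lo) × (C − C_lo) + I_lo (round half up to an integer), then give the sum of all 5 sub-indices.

1036

Beijing: 0.1477 lies in 0.1467–0.1643, so I_lo=361, I_hi=480, C_lo=0.1467, C_hi=0.1643.
(480−361)/(0.1643−0.1467) × (0.1477−0.1467) + 361 = 119/0.0176 × 0.0010 + 361 ≈ 367.76 → 368.
Mexico City: row 0.0427–0.0768 (AQI 121–180). (180−121)·(0.0430−0.0427)/(0.0768−0.0427) + 121 = 59·0.0003/0.0341 + 121 ≈ 121.52 → 122.
Santiago: 0.1019 lies in 0.0769–0.1116, so I_lo=181, I_hi=240, C_lo=0.0769, C_hi=0.1116.
(240−181)/(0.1116−0.0769) × (0.1019−0.0769) + 181 = 59/0.0347 × 0.0250 + 181 ≈ 223.51 → 224.
Los Angeles: row 0.0427–0.0768 (AQI 121–180). (180−121)·(0.0655−0.0427)/(0.0768−0.0427) + 121 = 59·0.0228/0.0341 + 121 ≈ 160.45 → 160.
Delhi 0.0662: bracket 0.0427–0.0768 → index 121–180; slope 59/0.0341, offset 0.0235.
AQI = 121 + 59/0.0341·0.0235 ≈ 161.66 ⇒ 162.
AQIs: Beijing=368, Mexico City=122, Santiago=224, Los Angeles=160, Delhi=162. Sum = 368 + 122 + 224 + 160 + 162 = 1036.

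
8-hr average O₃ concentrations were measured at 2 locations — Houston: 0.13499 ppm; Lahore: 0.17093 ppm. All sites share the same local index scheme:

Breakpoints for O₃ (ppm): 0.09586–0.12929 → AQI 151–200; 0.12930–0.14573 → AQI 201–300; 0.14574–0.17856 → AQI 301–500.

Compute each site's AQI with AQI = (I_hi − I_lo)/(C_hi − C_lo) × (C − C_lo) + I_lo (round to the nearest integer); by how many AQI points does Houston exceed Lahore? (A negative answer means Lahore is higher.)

-219

Houston: 0.13499 ∈ [0.12930, 0.14573] ↔ index [201, 300].
201 + (0.13499−0.12930)·(300−201)/(0.14573−0.12930) = 201 + 0.00569·99/0.01643 ≈ 235.29, so AQI = 235.
Lahore: 0.17093 lies in 0.14574–0.17856, so I_lo=301, I_hi=500, C_lo=0.14574, C_hi=0.17856.
(500−301)/(0.17856−0.14574) × (0.17093−0.14574) + 301 = 199/0.03282 × 0.02519 + 301 ≈ 453.74 → 454.
AQIs: Houston=235, Lahore=454. Houston (235) − Lahore (454) = -219.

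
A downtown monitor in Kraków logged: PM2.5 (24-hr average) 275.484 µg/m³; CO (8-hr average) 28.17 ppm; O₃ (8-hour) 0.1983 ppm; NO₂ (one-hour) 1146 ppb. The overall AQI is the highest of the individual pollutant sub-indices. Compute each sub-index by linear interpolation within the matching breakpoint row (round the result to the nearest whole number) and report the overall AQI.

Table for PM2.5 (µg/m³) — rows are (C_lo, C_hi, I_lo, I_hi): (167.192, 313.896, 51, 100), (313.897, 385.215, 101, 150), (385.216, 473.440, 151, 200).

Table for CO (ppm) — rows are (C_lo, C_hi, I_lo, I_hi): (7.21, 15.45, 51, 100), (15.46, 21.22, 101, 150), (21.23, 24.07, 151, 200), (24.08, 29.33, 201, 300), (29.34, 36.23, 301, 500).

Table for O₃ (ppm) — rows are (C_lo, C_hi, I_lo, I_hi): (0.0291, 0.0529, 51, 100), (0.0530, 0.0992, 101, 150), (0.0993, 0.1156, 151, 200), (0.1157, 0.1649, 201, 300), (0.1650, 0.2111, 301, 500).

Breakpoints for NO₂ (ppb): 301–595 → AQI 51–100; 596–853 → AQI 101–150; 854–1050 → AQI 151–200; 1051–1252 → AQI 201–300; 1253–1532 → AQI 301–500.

445

PM2.5: 275.484 lies in 167.192–313.896, so I_lo=51, I_hi=100, C_lo=167.192, C_hi=313.896.
(100−51)/(313.896−167.192) × (275.484−167.192) + 51 = 49/146.704 × 108.292 + 51 ≈ 87.17 → 87.
CO: row 24.08–29.33 (AQI 201–300). (300−201)·(28.17−24.08)/(29.33−24.08) + 201 = 99·4.09/5.25 + 201 ≈ 278.13 → 278.
O₃: row 0.1650–0.2111 (AQI 301–500). (500−301)·(0.1983−0.1650)/(0.2111−0.1650) + 301 = 199·0.0333/0.0461 + 301 ≈ 444.75 → 445.
NO₂: row 1051–1252 (AQI 201–300). (300−201)·(1146−1051)/(1252−1051) + 201 = 99·95/201 + 201 ≈ 247.79 → 248.
Sub-indices: PM2.5→87, CO→278, O₃→445, NO₂→248. Overall AQI = max = 445; dominant pollutant is O₃.
AQI 445: Hazardous.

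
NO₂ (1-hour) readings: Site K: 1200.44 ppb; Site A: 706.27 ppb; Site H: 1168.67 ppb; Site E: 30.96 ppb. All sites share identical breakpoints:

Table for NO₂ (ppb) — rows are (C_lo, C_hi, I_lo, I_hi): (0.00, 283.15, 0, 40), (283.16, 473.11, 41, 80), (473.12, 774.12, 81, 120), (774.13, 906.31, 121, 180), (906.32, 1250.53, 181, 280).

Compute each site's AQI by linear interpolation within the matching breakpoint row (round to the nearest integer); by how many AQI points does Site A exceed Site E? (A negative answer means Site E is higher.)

Site K: row 906.32–1250.53 (AQI 181–280). (280−181)·(1200.44−906.32)/(1250.53−906.32) + 181 = 99·294.12/344.21 + 181 ≈ 265.59 → 266.
Site A: row 473.12–774.12 (AQI 81–120). (120−81)·(706.27−473.12)/(774.12−473.12) + 81 = 39·233.15/301.00 + 81 ≈ 111.21 → 111.
Site H: row 906.32–1250.53 (AQI 181–280). (280−181)·(1168.67−906.32)/(1250.53−906.32) + 181 = 99·262.35/344.21 + 181 ≈ 256.46 → 256.
Site E: 30.96 lies in 0.00–283.15, so I_lo=0, I_hi=40, C_lo=0.00, C_hi=283.15.
(40−0)/(283.15−0.00) × (30.96−0.00) + 0 = 40/283.15 × 30.96 + 0 ≈ 4.37 → 4.
AQIs: Site K=266, Site A=111, Site H=256, Site E=4. Site A (111) − Site E (4) = 107.

107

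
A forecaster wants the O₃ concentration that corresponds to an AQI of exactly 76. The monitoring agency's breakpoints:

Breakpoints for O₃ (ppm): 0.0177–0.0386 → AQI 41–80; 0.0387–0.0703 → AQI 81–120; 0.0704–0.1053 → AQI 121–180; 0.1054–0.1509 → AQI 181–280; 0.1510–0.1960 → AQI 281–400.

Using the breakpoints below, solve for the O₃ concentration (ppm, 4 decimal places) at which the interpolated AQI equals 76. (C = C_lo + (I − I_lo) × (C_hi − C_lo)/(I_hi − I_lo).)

AQI 76 lies in the 41–80 band, which corresponds to 0.0177–0.0386 ppm.
C = 0.0177 + (76−41)×(0.0386−0.0177)/(80−41) = 0.0177 + 35×0.0209/39 ≈ 0.036456 ppm → 0.0365 ppm to 4 dp.

0.0365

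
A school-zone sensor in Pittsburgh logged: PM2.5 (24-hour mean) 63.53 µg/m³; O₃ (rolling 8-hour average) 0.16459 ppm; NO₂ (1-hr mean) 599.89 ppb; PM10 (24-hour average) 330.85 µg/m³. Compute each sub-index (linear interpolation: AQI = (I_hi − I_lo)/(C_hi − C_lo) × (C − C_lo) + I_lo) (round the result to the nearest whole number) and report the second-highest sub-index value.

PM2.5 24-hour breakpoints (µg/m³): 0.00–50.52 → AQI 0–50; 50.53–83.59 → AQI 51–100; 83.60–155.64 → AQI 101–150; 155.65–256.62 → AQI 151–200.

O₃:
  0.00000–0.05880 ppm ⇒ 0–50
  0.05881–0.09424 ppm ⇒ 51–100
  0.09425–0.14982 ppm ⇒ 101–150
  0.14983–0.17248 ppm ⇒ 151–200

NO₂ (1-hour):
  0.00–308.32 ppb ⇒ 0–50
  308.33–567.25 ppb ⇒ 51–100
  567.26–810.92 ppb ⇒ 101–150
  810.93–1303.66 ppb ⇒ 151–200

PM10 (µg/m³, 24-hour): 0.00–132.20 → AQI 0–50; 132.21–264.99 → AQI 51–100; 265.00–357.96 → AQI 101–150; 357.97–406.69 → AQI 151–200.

136

PM2.5 63.53: bracket 50.53–83.59 → index 51–100; slope 49/33.06, offset 13.00.
AQI = 51 + 49/33.06·13.00 ≈ 70.27 ⇒ 70.
O₃: 0.16459 lies in 0.14983–0.17248, so I_lo=151, I_hi=200, C_lo=0.14983, C_hi=0.17248.
(200−151)/(0.17248−0.14983) × (0.16459−0.14983) + 151 = 49/0.02265 × 0.01476 + 151 ≈ 182.93 → 183.
NO₂ 599.89: bracket 567.26–810.92 → index 101–150; slope 49/243.66, offset 32.63.
AQI = 101 + 49/243.66·32.63 ≈ 107.56 ⇒ 108.
PM10: 330.85 lies in 265.00–357.96, so I_lo=101, I_hi=150, C_lo=265.00, C_hi=357.96.
(150−101)/(357.96−265.00) × (330.85−265.00) + 101 = 49/92.96 × 65.85 + 101 ≈ 135.71 → 136.
Sub-indices: PM2.5→70, O₃→183, NO₂→108, PM10→136. Ranked high→low: 183, 136, 108, 70. Second-highest sub-index = 136.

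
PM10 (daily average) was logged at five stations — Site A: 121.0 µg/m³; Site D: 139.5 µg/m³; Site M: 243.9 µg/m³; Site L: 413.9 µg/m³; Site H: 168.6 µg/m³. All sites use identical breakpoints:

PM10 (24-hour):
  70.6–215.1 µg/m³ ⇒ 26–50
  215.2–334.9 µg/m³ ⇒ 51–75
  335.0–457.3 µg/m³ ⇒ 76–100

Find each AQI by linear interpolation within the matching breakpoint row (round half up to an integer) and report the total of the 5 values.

261

Site A: 121.0 lies in 70.6–215.1, so I_lo=26, I_hi=50, C_lo=70.6, C_hi=215.1.
(50−26)/(215.1−70.6) × (121.0−70.6) + 26 = 24/144.5 × 50.4 + 26 ≈ 34.37 → 34.
Site D: row 70.6–215.1 (AQI 26–50). (50−26)·(139.5−70.6)/(215.1−70.6) + 26 = 24·68.9/144.5 + 26 ≈ 37.44 → 37.
Site M: 243.9 lies in 215.2–334.9, so I_lo=51, I_hi=75, C_lo=215.2, C_hi=334.9.
(75−51)/(334.9−215.2) × (243.9−215.2) + 51 = 24/119.7 × 28.7 + 51 ≈ 56.75 → 57.
Site L: row 335.0–457.3 (AQI 76–100). (100−76)·(413.9−335.0)/(457.3−335.0) + 76 = 24·78.9/122.3 + 76 ≈ 91.48 → 91.
Site H: 168.6 lies in 70.6–215.1, so I_lo=26, I_hi=50, C_lo=70.6, C_hi=215.1.
(50−26)/(215.1−70.6) × (168.6−70.6) + 26 = 24/144.5 × 98.0 + 26 ≈ 42.28 → 42.
AQIs: Site A=34, Site D=37, Site M=57, Site L=91, Site H=42. Sum = 34 + 37 + 57 + 91 + 42 = 261.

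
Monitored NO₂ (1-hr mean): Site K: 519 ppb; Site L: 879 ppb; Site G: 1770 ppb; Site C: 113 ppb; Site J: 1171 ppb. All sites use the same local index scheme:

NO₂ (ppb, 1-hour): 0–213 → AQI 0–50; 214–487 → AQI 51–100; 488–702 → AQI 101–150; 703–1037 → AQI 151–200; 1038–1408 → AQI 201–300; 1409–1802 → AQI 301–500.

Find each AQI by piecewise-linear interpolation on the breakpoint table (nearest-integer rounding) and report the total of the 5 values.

Site K: row 488–702 (AQI 101–150). (150−101)·(519−488)/(702−488) + 101 = 49·31/214 + 101 ≈ 108.10 → 108.
Site L: 879 lies in 703–1037, so I_lo=151, I_hi=200, C_lo=703, C_hi=1037.
(200−151)/(1037−703) × (879−703) + 151 = 49/334 × 176 + 151 ≈ 176.82 → 177.
Site G: 1770 ∈ [1409, 1802] ↔ index [301, 500].
301 + (1770−1409)·(500−301)/(1802−1409) = 301 + 361·199/393 ≈ 483.80, so AQI = 484.
Site C: 113 lies in 0–213, so I_lo=0, I_hi=50, C_lo=0, C_hi=213.
(50−0)/(213−0) × (113−0) + 0 = 50/213 × 113 + 0 ≈ 26.53 → 27.
Site J 1171: bracket 1038–1408 → index 201–300; slope 99/370, offset 133.
AQI = 201 + 99/370·133 ≈ 236.59 ⇒ 237.
AQIs: Site K=108, Site L=177, Site G=484, Site C=27, Site J=237. Sum = 108 + 177 + 484 + 27 + 237 = 1033.

1033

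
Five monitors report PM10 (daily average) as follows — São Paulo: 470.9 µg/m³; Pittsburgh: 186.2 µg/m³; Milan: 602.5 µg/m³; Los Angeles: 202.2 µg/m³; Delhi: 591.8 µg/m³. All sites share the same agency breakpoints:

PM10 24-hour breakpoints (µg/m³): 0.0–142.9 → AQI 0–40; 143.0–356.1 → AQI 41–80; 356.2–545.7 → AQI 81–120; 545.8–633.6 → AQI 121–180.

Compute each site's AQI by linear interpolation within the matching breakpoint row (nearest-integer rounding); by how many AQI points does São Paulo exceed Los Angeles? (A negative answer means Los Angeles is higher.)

53

São Paulo: row 356.2–545.7 (AQI 81–120). (120−81)·(470.9−356.2)/(545.7−356.2) + 81 = 39·114.7/189.5 + 81 ≈ 104.61 → 105.
Pittsburgh: row 143.0–356.1 (AQI 41–80). (80−41)·(186.2−143.0)/(356.1−143.0) + 41 = 39·43.2/213.1 + 41 ≈ 48.91 → 49.
Milan 602.5: bracket 545.8–633.6 → index 121–180; slope 59/87.8, offset 56.7.
AQI = 121 + 59/87.8·56.7 ≈ 159.10 ⇒ 159.
Los Angeles: row 143.0–356.1 (AQI 41–80). (80−41)·(202.2−143.0)/(356.1−143.0) + 41 = 39·59.2/213.1 + 41 ≈ 51.83 → 52.
Delhi 591.8: bracket 545.8–633.6 → index 121–180; slope 59/87.8, offset 46.0.
AQI = 121 + 59/87.8·46.0 ≈ 151.91 ⇒ 152.
AQIs: São Paulo=105, Pittsburgh=49, Milan=159, Los Angeles=52, Delhi=152. São Paulo (105) − Los Angeles (52) = 53.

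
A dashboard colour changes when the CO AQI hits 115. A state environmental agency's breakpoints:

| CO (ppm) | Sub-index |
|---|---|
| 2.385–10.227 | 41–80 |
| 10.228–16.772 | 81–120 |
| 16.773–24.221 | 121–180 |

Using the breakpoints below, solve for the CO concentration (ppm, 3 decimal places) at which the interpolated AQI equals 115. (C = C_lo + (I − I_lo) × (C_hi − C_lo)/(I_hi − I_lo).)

15.933

AQI 115 lies in the 81–120 band, which corresponds to 10.228–16.772 ppm.
C = 10.228 + (115−81)×(16.772−10.228)/(120−81) = 10.228 + 34×6.544/39 ≈ 15.93303 ppm → 15.933 ppm to 3 dp.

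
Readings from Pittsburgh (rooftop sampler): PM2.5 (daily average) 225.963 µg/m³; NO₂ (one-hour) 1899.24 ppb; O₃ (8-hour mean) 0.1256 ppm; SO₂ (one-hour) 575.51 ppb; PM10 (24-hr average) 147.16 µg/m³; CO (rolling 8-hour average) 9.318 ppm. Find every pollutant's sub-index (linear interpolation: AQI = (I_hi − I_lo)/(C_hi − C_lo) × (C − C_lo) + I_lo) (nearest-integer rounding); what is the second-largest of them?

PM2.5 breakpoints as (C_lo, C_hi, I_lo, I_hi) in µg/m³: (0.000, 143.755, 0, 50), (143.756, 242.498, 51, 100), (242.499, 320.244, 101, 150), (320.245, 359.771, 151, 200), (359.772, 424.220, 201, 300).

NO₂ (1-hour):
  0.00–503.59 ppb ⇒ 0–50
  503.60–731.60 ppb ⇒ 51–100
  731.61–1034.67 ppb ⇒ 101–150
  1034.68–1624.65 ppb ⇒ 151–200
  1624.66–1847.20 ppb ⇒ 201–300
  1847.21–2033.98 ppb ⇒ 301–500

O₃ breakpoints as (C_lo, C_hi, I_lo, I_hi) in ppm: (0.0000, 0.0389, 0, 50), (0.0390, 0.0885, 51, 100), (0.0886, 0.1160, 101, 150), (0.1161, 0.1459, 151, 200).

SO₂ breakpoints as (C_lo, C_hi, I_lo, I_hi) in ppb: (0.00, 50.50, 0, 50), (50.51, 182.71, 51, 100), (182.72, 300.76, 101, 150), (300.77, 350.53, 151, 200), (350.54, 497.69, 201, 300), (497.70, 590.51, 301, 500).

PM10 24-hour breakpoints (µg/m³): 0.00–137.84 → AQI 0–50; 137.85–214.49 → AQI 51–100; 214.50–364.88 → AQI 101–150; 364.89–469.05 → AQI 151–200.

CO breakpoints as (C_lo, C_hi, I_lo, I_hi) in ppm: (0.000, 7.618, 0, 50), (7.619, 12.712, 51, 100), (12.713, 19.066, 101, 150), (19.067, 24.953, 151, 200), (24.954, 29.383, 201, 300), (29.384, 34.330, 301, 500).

PM2.5: row 143.756–242.498 (AQI 51–100). (100−51)·(225.963−143.756)/(242.498−143.756) + 51 = 49·82.207/98.742 + 51 ≈ 91.79 → 92.
NO₂: 1899.24 lies in 1847.21–2033.98, so I_lo=301, I_hi=500, C_lo=1847.21, C_hi=2033.98.
(500−301)/(2033.98−1847.21) × (1899.24−1847.21) + 301 = 199/186.77 × 52.03 + 301 ≈ 356.44 → 356.
O₃ 0.1256: bracket 0.1161–0.1459 → index 151–200; slope 49/0.0298, offset 0.0095.
AQI = 151 + 49/0.0298·0.0095 ≈ 166.62 ⇒ 167.
SO₂: 575.51 lies in 497.70–590.51, so I_lo=301, I_hi=500, C_lo=497.70, C_hi=590.51.
(500−301)/(590.51−497.70) × (575.51−497.70) + 301 = 199/92.81 × 77.81 + 301 ≈ 467.84 → 468.
PM10: 147.16 lies in 137.85–214.49, so I_lo=51, I_hi=100, C_lo=137.85, C_hi=214.49.
(100−51)/(214.49−137.85) × (147.16−137.85) + 51 = 49/76.64 × 9.31 + 51 ≈ 56.95 → 57.
CO: 9.318 lies in 7.619–12.712, so I_lo=51, I_hi=100, C_lo=7.619, C_hi=12.712.
(100−51)/(12.712−7.619) × (9.318−7.619) + 51 = 49/5.093 × 1.699 + 51 ≈ 67.35 → 67.
Sub-indices: PM2.5→92, NO₂→356, O₃→167, SO₂→468, PM10→57, CO→67. Ranked high→low: 468, 356, 167, 92, 67, 57. Second-highest sub-index = 356.

356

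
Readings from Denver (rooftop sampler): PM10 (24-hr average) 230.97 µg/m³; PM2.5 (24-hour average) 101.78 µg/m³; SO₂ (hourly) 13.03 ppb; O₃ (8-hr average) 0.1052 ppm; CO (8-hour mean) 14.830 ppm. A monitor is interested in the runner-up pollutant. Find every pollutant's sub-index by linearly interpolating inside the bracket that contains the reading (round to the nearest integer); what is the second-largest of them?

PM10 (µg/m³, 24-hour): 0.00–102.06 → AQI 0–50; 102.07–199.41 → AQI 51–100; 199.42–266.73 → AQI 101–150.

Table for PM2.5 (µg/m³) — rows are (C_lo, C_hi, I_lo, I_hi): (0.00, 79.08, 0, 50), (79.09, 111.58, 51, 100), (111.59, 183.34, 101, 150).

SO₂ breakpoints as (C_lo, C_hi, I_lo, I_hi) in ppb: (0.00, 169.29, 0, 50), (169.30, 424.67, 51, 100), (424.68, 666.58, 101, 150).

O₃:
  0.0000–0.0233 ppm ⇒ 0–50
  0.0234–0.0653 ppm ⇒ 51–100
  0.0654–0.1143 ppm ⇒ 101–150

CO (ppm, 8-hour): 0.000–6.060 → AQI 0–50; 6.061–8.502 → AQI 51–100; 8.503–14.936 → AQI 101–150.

PM10: 230.97 lies in 199.42–266.73, so I_lo=101, I_hi=150, C_lo=199.42, C_hi=266.73.
(150−101)/(266.73−199.42) × (230.97−199.42) + 101 = 49/67.31 × 31.55 + 101 ≈ 123.97 → 124.
PM2.5: 101.78 ∈ [79.09, 111.58] ↔ index [51, 100].
51 + (101.78−79.09)·(100−51)/(111.58−79.09) = 51 + 22.69·49/32.49 ≈ 85.22, so AQI = 85.
SO₂ 13.03: bracket 0.00–169.29 → index 0–50; slope 50/169.29, offset 13.03.
AQI = 0 + 50/169.29·13.03 ≈ 3.85 ⇒ 4.
O₃: 0.1052 ∈ [0.0654, 0.1143] ↔ index [101, 150].
101 + (0.1052−0.0654)·(150−101)/(0.1143−0.0654) = 101 + 0.0398·49/0.0489 ≈ 140.88, so AQI = 141.
CO: row 8.503–14.936 (AQI 101–150). (150−101)·(14.830−8.503)/(14.936−8.503) + 101 = 49·6.327/6.433 + 101 ≈ 149.19 → 149.
Sub-indices: PM10→124, PM2.5→85, SO₂→4, O₃→141, CO→149. Ranked high→low: 149, 141, 124, 85, 4. Second-highest sub-index = 141.

141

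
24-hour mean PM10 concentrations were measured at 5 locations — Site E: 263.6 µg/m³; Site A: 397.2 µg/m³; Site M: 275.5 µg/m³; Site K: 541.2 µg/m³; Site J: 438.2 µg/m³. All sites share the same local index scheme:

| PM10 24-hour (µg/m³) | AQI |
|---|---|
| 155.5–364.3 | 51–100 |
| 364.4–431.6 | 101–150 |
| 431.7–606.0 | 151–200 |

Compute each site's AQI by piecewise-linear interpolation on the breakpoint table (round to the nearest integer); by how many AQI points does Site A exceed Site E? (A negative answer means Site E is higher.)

Site E: 263.6 ∈ [155.5, 364.3] ↔ index [51, 100].
51 + (263.6−155.5)·(100−51)/(364.3−155.5) = 51 + 108.1·49/208.8 ≈ 76.37, so AQI = 76.
Site A: row 364.4–431.6 (AQI 101–150). (150−101)·(397.2−364.4)/(431.6−364.4) + 101 = 49·32.8/67.2 + 101 ≈ 124.92 → 125.
Site M: 275.5 lies in 155.5–364.3, so I_lo=51, I_hi=100, C_lo=155.5, C_hi=364.3.
(100−51)/(364.3−155.5) × (275.5−155.5) + 51 = 49/208.8 × 120.0 + 51 ≈ 79.16 → 79.
Site K: 541.2 lies in 431.7–606.0, so I_lo=151, I_hi=200, C_lo=431.7, C_hi=606.0.
(200−151)/(606.0−431.7) × (541.2−431.7) + 151 = 49/174.3 × 109.5 + 151 ≈ 181.78 → 182.
Site J: row 431.7–606.0 (AQI 151–200). (200−151)·(438.2−431.7)/(606.0−431.7) + 151 = 49·6.5/174.3 + 151 ≈ 152.83 → 153.
AQIs: Site E=76, Site A=125, Site M=79, Site K=182, Site J=153. Site A (125) − Site E (76) = 49.

49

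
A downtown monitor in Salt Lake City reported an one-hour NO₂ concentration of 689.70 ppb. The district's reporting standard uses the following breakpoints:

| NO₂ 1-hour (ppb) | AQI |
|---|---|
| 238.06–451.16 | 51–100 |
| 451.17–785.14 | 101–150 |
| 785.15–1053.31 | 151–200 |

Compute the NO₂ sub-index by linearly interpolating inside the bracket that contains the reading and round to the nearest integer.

NO₂: row 451.17–785.14 (AQI 101–150). (150−101)·(689.70−451.17)/(785.14−451.17) + 101 = 49·238.53/333.97 + 101 ≈ 136.00 → 136.
AQI 136 falls in the Unhealthy for Sensitive Groups category.

136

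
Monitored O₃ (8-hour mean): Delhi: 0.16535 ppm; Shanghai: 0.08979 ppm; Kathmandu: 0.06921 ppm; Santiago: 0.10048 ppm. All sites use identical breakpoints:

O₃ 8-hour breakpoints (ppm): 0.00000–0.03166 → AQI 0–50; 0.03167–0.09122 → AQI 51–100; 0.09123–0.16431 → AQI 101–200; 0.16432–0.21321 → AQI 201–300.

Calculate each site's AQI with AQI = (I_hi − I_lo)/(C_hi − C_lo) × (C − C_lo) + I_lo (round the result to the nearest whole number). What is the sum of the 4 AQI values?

498

Delhi: 0.16535 ∈ [0.16432, 0.21321] ↔ index [201, 300].
201 + (0.16535−0.16432)·(300−201)/(0.21321−0.16432) = 201 + 0.00103·99/0.04889 ≈ 203.09, so AQI = 203.
Shanghai: row 0.03167–0.09122 (AQI 51–100). (100−51)·(0.08979−0.03167)/(0.09122−0.03167) + 51 = 49·0.05812/0.05955 + 51 ≈ 98.82 → 99.
Kathmandu: 0.06921 lies in 0.03167–0.09122, so I_lo=51, I_hi=100, C_lo=0.03167, C_hi=0.09122.
(100−51)/(0.09122−0.03167) × (0.06921−0.03167) + 51 = 49/0.05955 × 0.03754 + 51 ≈ 81.89 → 82.
Santiago 0.10048: bracket 0.09123–0.16431 → index 101–200; slope 99/0.07308, offset 0.00925.
AQI = 101 + 99/0.07308·0.00925 ≈ 113.53 ⇒ 114.
AQIs: Delhi=203, Shanghai=99, Kathmandu=82, Santiago=114. Sum = 203 + 99 + 82 + 114 = 498.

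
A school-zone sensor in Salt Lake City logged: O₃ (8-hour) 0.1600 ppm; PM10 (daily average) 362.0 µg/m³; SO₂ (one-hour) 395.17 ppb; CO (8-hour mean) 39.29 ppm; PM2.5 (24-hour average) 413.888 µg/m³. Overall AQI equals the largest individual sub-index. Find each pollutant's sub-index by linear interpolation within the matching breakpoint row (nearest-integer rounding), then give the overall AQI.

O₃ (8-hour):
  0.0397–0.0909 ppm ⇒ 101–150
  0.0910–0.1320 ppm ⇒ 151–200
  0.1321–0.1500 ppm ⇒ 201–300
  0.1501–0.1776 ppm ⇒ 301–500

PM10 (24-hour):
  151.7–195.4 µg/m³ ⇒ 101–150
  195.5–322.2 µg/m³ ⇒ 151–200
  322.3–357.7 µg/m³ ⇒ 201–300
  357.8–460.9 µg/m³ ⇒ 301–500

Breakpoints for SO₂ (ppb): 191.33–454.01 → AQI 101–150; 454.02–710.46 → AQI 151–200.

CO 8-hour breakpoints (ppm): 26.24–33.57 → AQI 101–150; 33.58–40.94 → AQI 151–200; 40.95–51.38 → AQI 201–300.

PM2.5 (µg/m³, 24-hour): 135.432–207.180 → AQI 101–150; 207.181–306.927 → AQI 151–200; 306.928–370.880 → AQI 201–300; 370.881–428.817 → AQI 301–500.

449

O₃: 0.1600 lies in 0.1501–0.1776, so I_lo=301, I_hi=500, C_lo=0.1501, C_hi=0.1776.
(500−301)/(0.1776−0.1501) × (0.1600−0.1501) + 301 = 199/0.0275 × 0.0099 + 301 ≈ 372.64 → 373.
PM10: 362.0 lies in 357.8–460.9, so I_lo=301, I_hi=500, C_lo=357.8, C_hi=460.9.
(500−301)/(460.9−357.8) × (362.0−357.8) + 301 = 199/103.1 × 4.2 + 301 ≈ 309.11 → 309.
SO₂ 395.17: bracket 191.33–454.01 → index 101–150; slope 49/262.68, offset 203.84.
AQI = 101 + 49/262.68·203.84 ≈ 139.02 ⇒ 139.
CO: row 33.58–40.94 (AQI 151–200). (200−151)·(39.29−33.58)/(40.94−33.58) + 151 = 49·5.71/7.36 + 151 ≈ 189.01 → 189.
PM2.5: 413.888 ∈ [370.881, 428.817] ↔ index [301, 500].
301 + (413.888−370.881)·(500−301)/(428.817−370.881) = 301 + 43.007·199/57.936 ≈ 448.72, so AQI = 449.
Sub-indices: O₃→373, PM10→309, SO₂→139, CO→189, PM2.5→449. Overall AQI = max = 449; dominant pollutant is PM2.5.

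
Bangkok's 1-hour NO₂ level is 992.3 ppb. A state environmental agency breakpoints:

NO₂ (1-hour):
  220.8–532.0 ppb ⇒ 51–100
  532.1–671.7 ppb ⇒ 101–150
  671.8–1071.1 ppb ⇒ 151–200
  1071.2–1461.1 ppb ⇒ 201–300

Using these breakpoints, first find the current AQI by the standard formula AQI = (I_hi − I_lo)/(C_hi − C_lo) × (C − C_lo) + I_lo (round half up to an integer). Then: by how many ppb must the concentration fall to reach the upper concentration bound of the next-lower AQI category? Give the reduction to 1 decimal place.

NO₂: 992.3 lies in 671.8–1071.1, so I_lo=151, I_hi=200, C_lo=671.8, C_hi=1071.1.
(200−151)/(1071.1−671.8) × (992.3−671.8) + 151 = 49/399.3 × 320.5 + 151 ≈ 190.33 → 190.
Current AQI 190 is in the Unhealthy range (151–200). The next-lower category tops out at AQI 150, whose upper concentration bound is 671.7 ppb.
Reduction needed = 992.3 − 671.7 = 320.6 ppb.

320.6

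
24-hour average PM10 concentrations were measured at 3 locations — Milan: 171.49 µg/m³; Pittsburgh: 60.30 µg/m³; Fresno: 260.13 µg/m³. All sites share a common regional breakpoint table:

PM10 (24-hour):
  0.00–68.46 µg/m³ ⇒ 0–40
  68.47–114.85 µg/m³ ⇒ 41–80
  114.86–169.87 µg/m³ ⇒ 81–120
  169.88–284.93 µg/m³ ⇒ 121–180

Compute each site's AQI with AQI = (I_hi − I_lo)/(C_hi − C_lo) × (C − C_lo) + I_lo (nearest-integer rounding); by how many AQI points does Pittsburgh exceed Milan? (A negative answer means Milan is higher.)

-87

Milan: 171.49 lies in 169.88–284.93, so I_lo=121, I_hi=180, C_lo=169.88, C_hi=284.93.
(180−121)/(284.93−169.88) × (171.49−169.88) + 121 = 59/115.05 × 1.61 + 121 ≈ 121.83 → 122.
Pittsburgh 60.30: bracket 0.00–68.46 → index 0–40; slope 40/68.46, offset 60.30.
AQI = 0 + 40/68.46·60.30 ≈ 35.23 ⇒ 35.
Fresno: 260.13 ∈ [169.88, 284.93] ↔ index [121, 180].
121 + (260.13−169.88)·(180−121)/(284.93−169.88) = 121 + 90.25·59/115.05 ≈ 167.28, so AQI = 167.
AQIs: Milan=122, Pittsburgh=35, Fresno=167. Pittsburgh (35) − Milan (122) = -87.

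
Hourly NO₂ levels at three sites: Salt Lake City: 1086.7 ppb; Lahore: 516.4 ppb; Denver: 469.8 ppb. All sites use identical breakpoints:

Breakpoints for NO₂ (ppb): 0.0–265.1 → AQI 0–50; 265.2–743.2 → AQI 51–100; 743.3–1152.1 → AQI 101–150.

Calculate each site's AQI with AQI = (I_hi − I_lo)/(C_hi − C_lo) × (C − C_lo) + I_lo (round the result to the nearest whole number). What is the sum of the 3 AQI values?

Salt Lake City: row 743.3–1152.1 (AQI 101–150). (150−101)·(1086.7−743.3)/(1152.1−743.3) + 101 = 49·343.4/408.8 + 101 ≈ 142.16 → 142.
Lahore 516.4: bracket 265.2–743.2 → index 51–100; slope 49/478.0, offset 251.2.
AQI = 51 + 49/478.0·251.2 ≈ 76.75 ⇒ 77.
Denver: 469.8 lies in 265.2–743.2, so I_lo=51, I_hi=100, C_lo=265.2, C_hi=743.2.
(100−51)/(743.2−265.2) × (469.8−265.2) + 51 = 49/478.0 × 204.6 + 51 ≈ 71.97 → 72.
AQIs: Salt Lake City=142, Lahore=77, Denver=72. Sum = 142 + 77 + 72 = 291.

291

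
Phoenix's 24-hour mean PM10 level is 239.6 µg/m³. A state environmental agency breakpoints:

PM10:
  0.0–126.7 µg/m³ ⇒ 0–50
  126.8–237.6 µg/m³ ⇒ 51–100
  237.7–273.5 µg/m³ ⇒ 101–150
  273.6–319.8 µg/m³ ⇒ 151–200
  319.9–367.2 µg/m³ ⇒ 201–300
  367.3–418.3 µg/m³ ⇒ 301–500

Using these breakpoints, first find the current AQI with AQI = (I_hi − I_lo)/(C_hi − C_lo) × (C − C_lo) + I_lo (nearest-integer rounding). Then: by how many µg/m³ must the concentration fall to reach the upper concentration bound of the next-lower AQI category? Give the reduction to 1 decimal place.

PM10 239.6: bracket 237.7–273.5 → index 101–150; slope 49/35.8, offset 1.9.
AQI = 101 + 49/35.8·1.9 ≈ 103.60 ⇒ 104.
Current AQI 104 is in the Unhealthy for Sensitive Groups range (101–150). The next-lower category tops out at AQI 100, whose upper concentration bound is 237.6 µg/m³.
Reduction needed = 239.6 − 237.6 = 2.0 µg/m³.

2.0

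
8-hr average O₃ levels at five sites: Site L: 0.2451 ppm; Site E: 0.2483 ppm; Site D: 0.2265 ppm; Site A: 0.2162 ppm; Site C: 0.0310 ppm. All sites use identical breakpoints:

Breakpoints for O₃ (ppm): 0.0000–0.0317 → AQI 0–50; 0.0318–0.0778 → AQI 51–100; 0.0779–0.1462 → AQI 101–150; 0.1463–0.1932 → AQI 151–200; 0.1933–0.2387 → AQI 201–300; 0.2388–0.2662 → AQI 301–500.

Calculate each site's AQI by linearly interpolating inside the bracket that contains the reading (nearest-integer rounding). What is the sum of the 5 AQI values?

Site L: row 0.2388–0.2662 (AQI 301–500). (500−301)·(0.2451−0.2388)/(0.2662−0.2388) + 301 = 199·0.0063/0.0274 + 301 ≈ 346.76 → 347.
Site E: row 0.2388–0.2662 (AQI 301–500). (500−301)·(0.2483−0.2388)/(0.2662−0.2388) + 301 = 199·0.0095/0.0274 + 301 ≈ 370.00 → 370.
Site D 0.2265: bracket 0.1933–0.2387 → index 201–300; slope 99/0.0454, offset 0.0332.
AQI = 201 + 99/0.0454·0.0332 ≈ 273.40 ⇒ 273.
Site A: 0.2162 lies in 0.1933–0.2387, so I_lo=201, I_hi=300, C_lo=0.1933, C_hi=0.2387.
(300−201)/(0.2387−0.1933) × (0.2162−0.1933) + 201 = 99/0.0454 × 0.0229 + 201 ≈ 250.94 → 251.
Site C 0.0310: bracket 0.0000–0.0317 → index 0–50; slope 50/0.0317, offset 0.0310.
AQI = 0 + 50/0.0317·0.0310 ≈ 48.90 ⇒ 49.
AQIs: Site L=347, Site E=370, Site D=273, Site A=251, Site C=49. Sum = 347 + 370 + 273 + 251 + 49 = 1290.

1290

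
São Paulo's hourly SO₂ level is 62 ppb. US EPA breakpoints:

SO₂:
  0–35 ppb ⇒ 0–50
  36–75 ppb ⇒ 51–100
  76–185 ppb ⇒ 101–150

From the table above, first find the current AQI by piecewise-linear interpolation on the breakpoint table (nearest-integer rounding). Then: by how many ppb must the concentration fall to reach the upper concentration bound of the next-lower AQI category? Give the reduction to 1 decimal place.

SO₂: 62 ∈ [36, 75] ↔ index [51, 100].
51 + (62−36)·(100−51)/(75−36) = 51 + 26·49/39 ≈ 83.67, so AQI = 84.
Current AQI 84 is in the Moderate range (51–100). The next-lower category tops out at AQI 50, whose upper concentration bound is 35 ppb.
Reduction needed = 62 − 35 = 27.0 ppb.

27.0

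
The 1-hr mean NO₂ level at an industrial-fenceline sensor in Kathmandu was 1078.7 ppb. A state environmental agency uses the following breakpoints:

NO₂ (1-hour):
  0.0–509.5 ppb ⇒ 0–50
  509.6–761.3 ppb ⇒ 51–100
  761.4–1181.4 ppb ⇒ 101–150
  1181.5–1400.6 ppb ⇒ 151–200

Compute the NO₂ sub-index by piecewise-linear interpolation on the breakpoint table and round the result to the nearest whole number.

138

NO₂: row 761.4–1181.4 (AQI 101–150). (150−101)·(1078.7−761.4)/(1181.4−761.4) + 101 = 49·317.3/420.0 + 101 ≈ 138.02 → 138.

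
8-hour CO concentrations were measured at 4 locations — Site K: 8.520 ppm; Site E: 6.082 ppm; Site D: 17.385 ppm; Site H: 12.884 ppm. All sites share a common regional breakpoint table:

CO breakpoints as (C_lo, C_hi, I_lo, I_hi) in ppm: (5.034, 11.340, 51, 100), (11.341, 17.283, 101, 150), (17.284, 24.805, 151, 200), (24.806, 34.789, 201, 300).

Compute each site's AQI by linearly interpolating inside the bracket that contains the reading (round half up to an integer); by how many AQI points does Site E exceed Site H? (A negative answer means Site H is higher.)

Site K: 8.520 lies in 5.034–11.340, so I_lo=51, I_hi=100, C_lo=5.034, C_hi=11.340.
(100−51)/(11.340−5.034) × (8.520−5.034) + 51 = 49/6.306 × 3.486 + 51 ≈ 78.09 → 78.
Site E: row 5.034–11.340 (AQI 51–100). (100−51)·(6.082−5.034)/(11.340−5.034) + 51 = 49·1.048/6.306 + 51 ≈ 59.14 → 59.
Site D: row 17.284–24.805 (AQI 151–200). (200−151)·(17.385−17.284)/(24.805−17.284) + 151 = 49·0.101/7.521 + 151 ≈ 151.66 → 152.
Site H 12.884: bracket 11.341–17.283 → index 101–150; slope 49/5.942, offset 1.543.
AQI = 101 + 49/5.942·1.543 ≈ 113.72 ⇒ 114.
AQIs: Site K=78, Site E=59, Site D=152, Site H=114. Site E (59) − Site H (114) = -55.

-55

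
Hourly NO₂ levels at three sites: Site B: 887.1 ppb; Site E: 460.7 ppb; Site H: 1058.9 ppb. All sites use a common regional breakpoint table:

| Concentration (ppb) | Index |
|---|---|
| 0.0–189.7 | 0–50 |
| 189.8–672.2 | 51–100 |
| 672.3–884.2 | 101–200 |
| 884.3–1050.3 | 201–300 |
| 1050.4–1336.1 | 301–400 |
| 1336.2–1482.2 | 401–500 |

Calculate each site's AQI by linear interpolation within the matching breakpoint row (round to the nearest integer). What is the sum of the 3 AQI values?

586

Site B: 887.1 ∈ [884.3, 1050.3] ↔ index [201, 300].
201 + (887.1−884.3)·(300−201)/(1050.3−884.3) = 201 + 2.8·99/166.0 ≈ 202.67, so AQI = 203.
Site E: 460.7 lies in 189.8–672.2, so I_lo=51, I_hi=100, C_lo=189.8, C_hi=672.2.
(100−51)/(672.2−189.8) × (460.7−189.8) + 51 = 49/482.4 × 270.9 + 51 ≈ 78.52 → 79.
Site H: 1058.9 lies in 1050.4–1336.1, so I_lo=301, I_hi=400, C_lo=1050.4, C_hi=1336.1.
(400−301)/(1336.1−1050.4) × (1058.9−1050.4) + 301 = 99/285.7 × 8.5 + 301 ≈ 303.95 → 304.
AQIs: Site B=203, Site E=79, Site H=304. Sum = 203 + 79 + 304 = 586.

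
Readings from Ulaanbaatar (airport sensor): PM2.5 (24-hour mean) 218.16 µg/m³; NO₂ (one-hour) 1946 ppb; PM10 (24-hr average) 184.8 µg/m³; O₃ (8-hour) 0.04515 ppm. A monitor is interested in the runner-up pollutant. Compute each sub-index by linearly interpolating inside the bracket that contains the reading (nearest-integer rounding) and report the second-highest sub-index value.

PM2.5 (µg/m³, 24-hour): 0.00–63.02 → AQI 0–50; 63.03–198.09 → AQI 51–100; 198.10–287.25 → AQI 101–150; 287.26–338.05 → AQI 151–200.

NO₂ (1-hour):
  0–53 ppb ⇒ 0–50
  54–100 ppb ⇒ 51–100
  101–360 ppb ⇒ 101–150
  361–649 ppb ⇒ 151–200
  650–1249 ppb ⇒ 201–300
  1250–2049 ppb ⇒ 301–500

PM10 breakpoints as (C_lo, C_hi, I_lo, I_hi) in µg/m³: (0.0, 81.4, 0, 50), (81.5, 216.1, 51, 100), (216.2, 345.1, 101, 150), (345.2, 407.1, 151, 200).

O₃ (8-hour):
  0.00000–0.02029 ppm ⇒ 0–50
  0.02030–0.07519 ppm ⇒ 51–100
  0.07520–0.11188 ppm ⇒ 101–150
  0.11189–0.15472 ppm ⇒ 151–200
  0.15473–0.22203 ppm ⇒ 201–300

112

PM2.5: row 198.10–287.25 (AQI 101–150). (150−101)·(218.16−198.10)/(287.25−198.10) + 101 = 49·20.06/89.15 + 101 ≈ 112.03 → 112.
NO₂ 1946: bracket 1250–2049 → index 301–500; slope 199/799, offset 696.
AQI = 301 + 199/799·696 ≈ 474.35 ⇒ 474.
PM10: row 81.5–216.1 (AQI 51–100). (100−51)·(184.8−81.5)/(216.1−81.5) + 51 = 49·103.3/134.6 + 51 ≈ 88.61 → 89.
O₃: 0.04515 lies in 0.02030–0.07519, so I_lo=51, I_hi=100, C_lo=0.02030, C_hi=0.07519.
(100−51)/(0.07519−0.02030) × (0.04515−0.02030) + 51 = 49/0.05489 × 0.02485 + 51 ≈ 73.18 → 73.
Sub-indices: PM2.5→112, NO₂→474, PM10→89, O₃→73. Ranked high→low: 474, 112, 89, 73. Second-highest sub-index = 112.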